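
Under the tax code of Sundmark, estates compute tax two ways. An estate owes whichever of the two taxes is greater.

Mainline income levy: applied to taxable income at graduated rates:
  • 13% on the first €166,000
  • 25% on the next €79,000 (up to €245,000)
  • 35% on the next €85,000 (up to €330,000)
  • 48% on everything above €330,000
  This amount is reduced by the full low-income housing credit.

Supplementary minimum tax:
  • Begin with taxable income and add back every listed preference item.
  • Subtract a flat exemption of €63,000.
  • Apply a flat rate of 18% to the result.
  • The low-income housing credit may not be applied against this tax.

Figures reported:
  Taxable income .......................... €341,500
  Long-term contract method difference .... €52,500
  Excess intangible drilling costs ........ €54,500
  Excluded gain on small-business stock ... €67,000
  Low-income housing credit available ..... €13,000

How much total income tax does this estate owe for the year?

€81,450

Mainline income levy:
  €166,000 × 13% = €21,580
  €79,000 × 25% = €19,750
  €85,000 × 35% = €29,750
  €11,500 × 48% = €5,520
  → €76,600
  Less low-income housing credit €13,000 → €63,600

Supplementary minimum tax:
  Adjusted income: €341,500 + €52,500 + €54,500 + €67,000 = €515,500
  Less exemption €63,000 → base €452,500
  €452,500 × 18% = €81,450

€81,450 > €63,600, so the supplementary minimum tax is the binding amount.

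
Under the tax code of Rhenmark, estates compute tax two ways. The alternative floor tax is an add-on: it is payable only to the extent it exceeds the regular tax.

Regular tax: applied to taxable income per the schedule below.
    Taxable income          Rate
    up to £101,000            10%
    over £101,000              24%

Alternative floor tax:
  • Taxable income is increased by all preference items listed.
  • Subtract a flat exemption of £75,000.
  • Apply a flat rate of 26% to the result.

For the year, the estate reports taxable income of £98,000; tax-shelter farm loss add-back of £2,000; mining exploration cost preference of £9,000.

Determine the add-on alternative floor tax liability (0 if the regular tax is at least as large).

£0

Alternative floor tax:
  Adjusted income: £98,000 + £2,000 + £9,000 = £109,000
  Less exemption £75,000 → base £34,000
  £34,000 × 26% = £8,840

Regular tax:
  £98,000 × 10% = £9,800

£8,840 ≤ £9,800, so no add-on is due.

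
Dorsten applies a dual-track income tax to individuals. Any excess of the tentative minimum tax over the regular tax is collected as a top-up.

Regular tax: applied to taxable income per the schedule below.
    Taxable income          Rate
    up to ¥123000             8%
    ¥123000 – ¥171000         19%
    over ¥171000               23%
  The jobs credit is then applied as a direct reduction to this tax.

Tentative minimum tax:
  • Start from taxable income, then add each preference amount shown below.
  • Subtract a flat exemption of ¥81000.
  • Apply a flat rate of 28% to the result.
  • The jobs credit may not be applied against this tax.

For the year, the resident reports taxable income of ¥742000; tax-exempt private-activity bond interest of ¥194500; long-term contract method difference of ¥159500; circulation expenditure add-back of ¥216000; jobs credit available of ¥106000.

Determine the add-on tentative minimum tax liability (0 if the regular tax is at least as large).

Regular tax:
  ¥123000 × 8% = ¥9840
  ¥48000 × 19% = ¥9120
  ¥571000 × 23% = ¥131330
  → ¥150290
  Less jobs credit ¥106000 → ¥44290

Tentative minimum tax:
  Adjusted income: ¥742000 + ¥194500 + ¥159500 + ¥216000 = ¥1312000
  Less exemption ¥81000 → base ¥1231000
  ¥1231000 × 28% = ¥344680

Excess of tentative minimum tax over regular tax: ¥344680 − ¥44290 = ¥300390.

¥300390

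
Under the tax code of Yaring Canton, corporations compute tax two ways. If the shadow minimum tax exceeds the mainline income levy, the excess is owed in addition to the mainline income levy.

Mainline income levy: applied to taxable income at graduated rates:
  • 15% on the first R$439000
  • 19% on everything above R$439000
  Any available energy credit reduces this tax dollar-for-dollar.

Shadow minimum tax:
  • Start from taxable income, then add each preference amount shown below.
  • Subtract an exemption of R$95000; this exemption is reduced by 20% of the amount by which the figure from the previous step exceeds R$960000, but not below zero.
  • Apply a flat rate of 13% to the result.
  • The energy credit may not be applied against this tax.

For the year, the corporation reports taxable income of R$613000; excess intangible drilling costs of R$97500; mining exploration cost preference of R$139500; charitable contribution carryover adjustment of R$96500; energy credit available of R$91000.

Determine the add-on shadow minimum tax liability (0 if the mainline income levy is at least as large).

Mainline income levy:
  R$439000 × 15% = R$65850
  R$174000 × 19% = R$33060
  → R$98910
  Less energy credit R$91000 → R$7910

Shadow minimum tax:
  Adjusted income: R$613000 + R$97500 + R$139500 + R$96500 = R$946500
  Exemption: R$946500 ≤ R$960000, so full R$95000 applies
  Base: R$946500 − R$95000 = R$851500
  R$851500 × 13% = R$110695

Excess of shadow minimum tax over mainline income levy: R$110695 − R$7910 = R$102785.

R$102785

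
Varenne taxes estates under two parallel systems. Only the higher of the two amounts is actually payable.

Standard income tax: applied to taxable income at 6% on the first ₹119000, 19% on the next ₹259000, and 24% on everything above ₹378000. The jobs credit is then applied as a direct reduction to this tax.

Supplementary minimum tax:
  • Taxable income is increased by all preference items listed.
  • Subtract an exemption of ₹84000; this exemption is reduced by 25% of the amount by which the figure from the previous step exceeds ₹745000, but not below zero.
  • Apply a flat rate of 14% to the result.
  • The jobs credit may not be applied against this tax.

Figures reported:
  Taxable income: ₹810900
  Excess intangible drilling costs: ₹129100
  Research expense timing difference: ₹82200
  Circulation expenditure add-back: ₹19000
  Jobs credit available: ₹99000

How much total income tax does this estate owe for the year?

₹144375

Supplementary minimum tax:
  Adjusted income: ₹810900 + ₹129100 + ₹82200 + ₹19000 = ₹1041200
  Exemption: ₹84000 − 25% × (₹1041200 − ₹745000) = ₹84000 − ₹74050 = ₹9950
  Base: ₹1041200 − ₹9950 = ₹1031250
  ₹1031250 × 14% = ₹144375

Standard income tax:
  ₹119000 × 6% = ₹7140
  ₹259000 × 19% = ₹49210
  ₹432900 × 24% = ₹103896
  → ₹160246
  Less jobs credit ₹99000 → ₹61246

₹144375 > ₹61246, so the supplementary minimum tax is the binding amount.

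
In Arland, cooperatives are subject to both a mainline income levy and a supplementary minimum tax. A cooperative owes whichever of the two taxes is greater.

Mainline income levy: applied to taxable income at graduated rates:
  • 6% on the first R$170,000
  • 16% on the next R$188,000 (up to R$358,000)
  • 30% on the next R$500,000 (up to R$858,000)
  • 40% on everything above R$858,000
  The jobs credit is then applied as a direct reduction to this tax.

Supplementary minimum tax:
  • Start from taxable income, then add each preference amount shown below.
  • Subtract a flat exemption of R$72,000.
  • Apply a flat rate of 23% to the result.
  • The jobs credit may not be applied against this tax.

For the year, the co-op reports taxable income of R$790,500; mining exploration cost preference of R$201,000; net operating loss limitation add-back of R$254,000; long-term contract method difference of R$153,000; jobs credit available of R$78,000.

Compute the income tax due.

Mainline income levy:
  R$170,000 × 6% = R$10,200
  R$188,000 × 16% = R$30,080
  R$432,500 × 30% = R$129,750
  → R$170,030
  Less jobs credit R$78,000 → R$92,030

Supplementary minimum tax:
  Adjusted income: R$790,500 + R$201,000 + R$254,000 + R$153,000 = R$1,398,500
  Less exemption R$72,000 → base R$1,326,500
  R$1,326,500 × 23% = R$305,095

R$305,095 > R$92,030, so the supplementary minimum tax is the binding amount.

R$305,095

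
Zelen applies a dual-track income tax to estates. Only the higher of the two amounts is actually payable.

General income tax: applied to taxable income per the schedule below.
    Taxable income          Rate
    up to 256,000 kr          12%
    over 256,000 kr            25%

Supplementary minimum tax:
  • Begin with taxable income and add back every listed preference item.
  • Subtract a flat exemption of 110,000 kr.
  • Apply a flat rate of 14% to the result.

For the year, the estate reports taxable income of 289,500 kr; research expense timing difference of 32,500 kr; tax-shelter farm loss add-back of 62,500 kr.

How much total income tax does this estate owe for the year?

Supplementary minimum tax:
  Adjusted income: 289,500 kr + 32,500 kr + 62,500 kr = 384,500 kr
  Less exemption 110,000 kr → base 274,500 kr
  274,500 kr × 14% = 38,430 kr

General income tax:
  256,000 kr × 12% = 30,720 kr
  33,500 kr × 25% = 8,375 kr
  → 39,095 kr

39,095 kr > 38,430 kr, so the general income tax governs.

39,095 kr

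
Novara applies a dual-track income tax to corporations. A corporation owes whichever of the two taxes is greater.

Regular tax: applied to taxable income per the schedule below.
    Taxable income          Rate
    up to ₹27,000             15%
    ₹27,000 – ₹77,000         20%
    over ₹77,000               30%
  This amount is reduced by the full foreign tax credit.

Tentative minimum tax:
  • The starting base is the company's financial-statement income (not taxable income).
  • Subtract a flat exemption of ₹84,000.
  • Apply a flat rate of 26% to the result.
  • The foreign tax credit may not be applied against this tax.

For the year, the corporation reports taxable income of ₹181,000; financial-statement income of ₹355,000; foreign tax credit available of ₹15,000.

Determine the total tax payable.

₹70,460

Regular tax:
  ₹27,000 × 15% = ₹4,050
  ₹50,000 × 20% = ₹10,000
  ₹104,000 × 30% = ₹31,200
  → ₹45,250
  Less foreign tax credit ₹15,000 → ₹30,250

Tentative minimum tax:
  Base (financial-statement income): ₹355,000
  Less exemption ₹84,000 → base ₹271,000
  ₹271,000 × 26% = ₹70,460

₹70,460 > ₹30,250, so the tentative minimum tax is the binding amount.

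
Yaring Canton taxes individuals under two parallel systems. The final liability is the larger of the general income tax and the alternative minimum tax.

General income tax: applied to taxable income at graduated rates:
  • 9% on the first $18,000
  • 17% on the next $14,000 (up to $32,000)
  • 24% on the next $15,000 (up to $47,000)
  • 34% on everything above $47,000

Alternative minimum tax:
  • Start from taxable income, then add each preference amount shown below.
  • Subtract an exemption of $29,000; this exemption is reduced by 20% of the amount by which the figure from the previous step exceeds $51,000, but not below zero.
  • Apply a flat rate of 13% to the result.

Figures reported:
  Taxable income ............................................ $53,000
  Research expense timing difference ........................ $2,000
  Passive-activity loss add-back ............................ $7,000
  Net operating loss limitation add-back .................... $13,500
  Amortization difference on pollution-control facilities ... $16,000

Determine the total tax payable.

General income tax:
  $18,000 × 9% = $1,620
  $14,000 × 17% = $2,380
  $15,000 × 24% = $3,600
  $6,000 × 34% = $2,040
  → $9,640

Alternative minimum tax:
  Adjusted income: $53,000 + $2,000 + $7,000 + $13,500 + $16,000 = $91,500
  Exemption: $29,000 − 20% × ($91,500 − $51,000) = $29,000 − $8,100 = $20,900
  Base: $91,500 − $20,900 = $70,600
  $70,600 × 13% = $9,178

$9,640 > $9,178, so the general income tax governs.

$9,640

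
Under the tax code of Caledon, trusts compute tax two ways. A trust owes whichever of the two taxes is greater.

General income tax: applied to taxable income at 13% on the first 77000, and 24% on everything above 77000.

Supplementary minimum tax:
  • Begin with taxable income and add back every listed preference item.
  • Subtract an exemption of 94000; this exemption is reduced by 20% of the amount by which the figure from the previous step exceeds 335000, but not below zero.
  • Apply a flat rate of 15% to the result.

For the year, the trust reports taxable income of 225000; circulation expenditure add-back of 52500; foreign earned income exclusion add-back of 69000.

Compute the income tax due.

45530

General income tax:
  77000 × 13% = 10010
  148000 × 24% = 35520
  → 45530

Supplementary minimum tax:
  Adjusted income: 225000 + 52500 + 69000 = 346500
  Exemption: 94000 − 20% × (346500 − 335000) = 94000 − 2300 = 91700
  Base: 346500 − 91700 = 254800
  254800 × 15% = 38220

45530 > 38220, so the general income tax governs.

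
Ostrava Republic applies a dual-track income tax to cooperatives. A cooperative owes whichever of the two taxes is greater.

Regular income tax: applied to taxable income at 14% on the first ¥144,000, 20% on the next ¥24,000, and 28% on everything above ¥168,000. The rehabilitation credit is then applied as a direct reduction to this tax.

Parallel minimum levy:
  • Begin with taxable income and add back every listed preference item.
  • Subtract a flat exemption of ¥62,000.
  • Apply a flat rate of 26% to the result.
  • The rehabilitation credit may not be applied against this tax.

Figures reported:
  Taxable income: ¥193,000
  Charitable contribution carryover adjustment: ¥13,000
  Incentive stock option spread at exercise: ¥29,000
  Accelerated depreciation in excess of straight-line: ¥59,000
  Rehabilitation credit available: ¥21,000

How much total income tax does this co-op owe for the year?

Parallel minimum levy:
  Adjusted income: ¥193,000 + ¥13,000 + ¥29,000 + ¥59,000 = ¥294,000
  Less exemption ¥62,000 → base ¥232,000
  ¥232,000 × 26% = ¥60,320

Regular income tax:
  ¥144,000 × 14% = ¥20,160
  ¥24,000 × 20% = ¥4,800
  ¥25,000 × 28% = ¥7,000
  → ¥31,960
  Less rehabilitation credit ¥21,000 → ¥10,960

¥60,320 > ¥10,960, so the parallel minimum levy is the binding amount.

¥60,320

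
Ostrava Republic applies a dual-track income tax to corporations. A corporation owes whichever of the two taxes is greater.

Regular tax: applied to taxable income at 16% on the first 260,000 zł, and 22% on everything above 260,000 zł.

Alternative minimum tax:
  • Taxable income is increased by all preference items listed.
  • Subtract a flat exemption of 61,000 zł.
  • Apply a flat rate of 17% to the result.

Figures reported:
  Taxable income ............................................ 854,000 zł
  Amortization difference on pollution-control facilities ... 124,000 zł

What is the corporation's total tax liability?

Regular tax:
  260,000 zł × 16% = 41,600 zł
  594,000 zł × 22% = 130,680 zł
  → 172,280 zł

Alternative minimum tax:
  Adjusted income: 854,000 zł + 124,000 zł = 978,000 zł
  Less exemption 61,000 zł → base 917,000 zł
  917,000 zł × 17% = 155,890 zł

172,280 zł > 155,890 zł, so the regular tax governs.

172,280 zł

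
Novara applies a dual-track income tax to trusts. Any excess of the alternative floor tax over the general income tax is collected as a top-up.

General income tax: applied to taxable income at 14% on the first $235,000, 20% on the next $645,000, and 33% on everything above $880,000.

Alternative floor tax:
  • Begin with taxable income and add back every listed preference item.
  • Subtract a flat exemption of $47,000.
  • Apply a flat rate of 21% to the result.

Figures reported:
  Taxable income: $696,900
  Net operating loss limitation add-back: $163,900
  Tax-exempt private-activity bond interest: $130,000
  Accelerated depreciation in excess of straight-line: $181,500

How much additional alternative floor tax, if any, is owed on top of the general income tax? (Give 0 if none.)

General income tax:
  $235,000 × 14% = $32,900
  $461,900 × 20% = $92,380
  → $125,280

Alternative floor tax:
  Adjusted income: $696,900 + $163,900 + $130,000 + $181,500 = $1,172,300
  Less exemption $47,000 → base $1,125,300
  $1,125,300 × 21% = $236,313

Excess of alternative floor tax over general income tax: $236,313 − $125,280 = $111,033.

$111,033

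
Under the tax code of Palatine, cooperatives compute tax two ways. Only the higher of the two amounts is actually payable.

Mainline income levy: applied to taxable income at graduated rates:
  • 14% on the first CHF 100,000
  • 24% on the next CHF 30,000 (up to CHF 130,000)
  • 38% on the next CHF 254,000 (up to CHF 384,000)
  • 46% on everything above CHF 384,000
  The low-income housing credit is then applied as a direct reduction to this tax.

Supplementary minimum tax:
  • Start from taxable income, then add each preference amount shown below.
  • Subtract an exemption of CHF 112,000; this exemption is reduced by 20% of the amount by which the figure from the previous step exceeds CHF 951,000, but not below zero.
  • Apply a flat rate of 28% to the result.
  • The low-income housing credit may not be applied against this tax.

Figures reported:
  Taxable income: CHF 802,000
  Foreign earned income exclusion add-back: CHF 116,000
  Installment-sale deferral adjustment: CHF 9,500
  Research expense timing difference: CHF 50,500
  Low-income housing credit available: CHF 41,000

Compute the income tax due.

CHF 269,000

Mainline income levy:
  CHF 100,000 × 14% = CHF 14,000
  CHF 30,000 × 24% = CHF 7,200
  CHF 254,000 × 38% = CHF 96,520
  CHF 418,000 × 46% = CHF 192,280
  → CHF 310,000
  Less low-income housing credit CHF 41,000 → CHF 269,000

Supplementary minimum tax:
  Adjusted income: CHF 802,000 + CHF 116,000 + CHF 9,500 + CHF 50,500 = CHF 978,000
  Exemption: CHF 112,000 − 20% × (CHF 978,000 − CHF 951,000) = CHF 112,000 − CHF 5,400 = CHF 106,600
  Base: CHF 978,000 − CHF 106,600 = CHF 871,400
  CHF 871,400 × 28% = CHF 243,992

CHF 269,000 > CHF 243,992, so the mainline income levy governs.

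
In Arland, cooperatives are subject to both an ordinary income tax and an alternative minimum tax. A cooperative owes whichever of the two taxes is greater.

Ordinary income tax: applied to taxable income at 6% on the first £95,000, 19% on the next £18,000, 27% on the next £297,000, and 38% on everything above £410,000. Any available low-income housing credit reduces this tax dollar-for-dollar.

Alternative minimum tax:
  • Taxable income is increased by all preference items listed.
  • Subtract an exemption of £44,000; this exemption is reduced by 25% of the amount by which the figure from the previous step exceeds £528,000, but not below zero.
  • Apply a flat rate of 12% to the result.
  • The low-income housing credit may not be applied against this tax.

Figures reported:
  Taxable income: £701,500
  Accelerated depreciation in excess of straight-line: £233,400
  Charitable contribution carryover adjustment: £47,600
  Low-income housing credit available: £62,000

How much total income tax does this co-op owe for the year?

£138,080

Alternative minimum tax:
  Adjusted income: £701,500 + £233,400 + £47,600 = £982,500
  Exemption: 25% × (£982,500 − £528,000) = £113,625 ≥ £44,000, so the exemption is fully phased out
  Base: £982,500 − £0 = £982,500
  £982,500 × 12% = £117,900

Ordinary income tax:
  £95,000 × 6% = £5,700
  £18,000 × 19% = £3,420
  £297,000 × 27% = £80,190
  £291,500 × 38% = £110,770
  → £200,080
  Less low-income housing credit £62,000 → £138,080

£138,080 > £117,900, so the ordinary income tax governs.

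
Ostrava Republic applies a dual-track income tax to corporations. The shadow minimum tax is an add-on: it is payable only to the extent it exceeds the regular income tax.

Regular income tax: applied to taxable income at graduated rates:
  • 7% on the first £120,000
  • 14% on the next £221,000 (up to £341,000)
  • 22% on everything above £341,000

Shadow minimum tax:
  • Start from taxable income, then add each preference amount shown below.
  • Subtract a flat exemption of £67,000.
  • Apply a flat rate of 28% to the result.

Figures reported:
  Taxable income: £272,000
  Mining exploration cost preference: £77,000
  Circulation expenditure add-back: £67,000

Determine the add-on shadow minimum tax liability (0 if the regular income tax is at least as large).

Regular income tax:
  £120,000 × 7% = £8,400
  £152,000 × 14% = £21,280
  → £29,680

Shadow minimum tax:
  Adjusted income: £272,000 + £77,000 + £67,000 = £416,000
  Less exemption £67,000 → base £349,000
  £349,000 × 28% = £97,720

Excess of shadow minimum tax over regular income tax: £97,720 − £29,680 = £68,040.

£68,040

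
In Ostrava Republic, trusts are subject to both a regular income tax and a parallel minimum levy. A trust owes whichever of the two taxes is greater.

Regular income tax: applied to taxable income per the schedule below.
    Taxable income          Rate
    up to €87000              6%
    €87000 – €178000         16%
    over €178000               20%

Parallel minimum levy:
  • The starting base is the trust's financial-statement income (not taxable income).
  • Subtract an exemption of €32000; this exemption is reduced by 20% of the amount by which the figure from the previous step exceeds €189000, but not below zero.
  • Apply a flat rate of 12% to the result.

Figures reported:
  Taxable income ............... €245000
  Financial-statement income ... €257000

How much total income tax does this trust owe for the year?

Parallel minimum levy:
  Base (financial-statement income): €257000
  Exemption: €32000 − 20% × (€257000 − €189000) = €32000 − €13600 = €18400
  Base: €257000 − €18400 = €238600
  €238600 × 12% = €28632

Regular income tax:
  €87000 × 6% = €5220
  €91000 × 16% = €14560
  €67000 × 20% = €13400
  → €33180

€33180 > €28632, so the regular income tax governs.

€33180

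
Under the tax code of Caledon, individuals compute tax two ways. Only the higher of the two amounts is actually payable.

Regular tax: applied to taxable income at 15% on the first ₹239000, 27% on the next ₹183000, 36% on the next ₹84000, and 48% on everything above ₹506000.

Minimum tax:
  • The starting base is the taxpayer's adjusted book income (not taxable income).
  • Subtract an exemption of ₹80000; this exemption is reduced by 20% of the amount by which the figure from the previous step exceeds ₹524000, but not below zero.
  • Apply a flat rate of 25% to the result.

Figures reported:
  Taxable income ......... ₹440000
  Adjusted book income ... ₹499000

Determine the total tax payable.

₹104750

Regular tax:
  ₹239000 × 15% = ₹35850
  ₹183000 × 27% = ₹49410
  ₹18000 × 36% = ₹6480
  → ₹91740

Minimum tax:
  Base (adjusted book income): ₹499000
  Exemption: ₹499000 ≤ ₹524000, so full ₹80000 applies
  Base: ₹499000 − ₹80000 = ₹419000
  ₹419000 × 25% = ₹104750

₹104750 > ₹91740, so the minimum tax is the binding amount.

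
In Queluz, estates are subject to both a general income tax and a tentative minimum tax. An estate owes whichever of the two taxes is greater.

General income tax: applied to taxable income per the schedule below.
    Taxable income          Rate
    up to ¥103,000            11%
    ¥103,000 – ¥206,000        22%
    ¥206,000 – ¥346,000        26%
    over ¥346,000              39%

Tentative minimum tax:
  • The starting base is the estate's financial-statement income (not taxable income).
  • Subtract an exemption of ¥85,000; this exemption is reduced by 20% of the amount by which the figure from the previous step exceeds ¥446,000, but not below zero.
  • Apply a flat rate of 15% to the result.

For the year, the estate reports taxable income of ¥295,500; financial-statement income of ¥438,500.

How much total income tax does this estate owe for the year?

General income tax:
  ¥103,000 × 11% = ¥11,330
  ¥103,000 × 22% = ¥22,660
  ¥89,500 × 26% = ¥23,270
  → ¥57,260

Tentative minimum tax:
  Base (financial-statement income): ¥438,500
  Exemption: ¥438,500 ≤ ¥446,000, so full ¥85,000 applies
  Base: ¥438,500 − ¥85,000 = ¥353,500
  ¥353,500 × 15% = ¥53,025

¥57,260 > ¥53,025, so the general income tax governs.

¥57,260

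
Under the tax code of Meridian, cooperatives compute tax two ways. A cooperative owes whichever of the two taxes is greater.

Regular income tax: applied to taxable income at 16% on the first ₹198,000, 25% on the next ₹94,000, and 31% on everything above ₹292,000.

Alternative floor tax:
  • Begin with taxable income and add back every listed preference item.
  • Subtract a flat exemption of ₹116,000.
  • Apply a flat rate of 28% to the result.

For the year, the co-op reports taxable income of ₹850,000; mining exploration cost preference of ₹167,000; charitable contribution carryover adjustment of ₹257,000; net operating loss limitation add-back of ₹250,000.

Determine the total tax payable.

Regular income tax:
  ₹198,000 × 16% = ₹31,680
  ₹94,000 × 25% = ₹23,500
  ₹558,000 × 31% = ₹172,980
  → ₹228,160

Alternative floor tax:
  Adjusted income: ₹850,000 + ₹167,000 + ₹257,000 + ₹250,000 = ₹1,524,000
  Less exemption ₹116,000 → base ₹1,408,000
  ₹1,408,000 × 28% = ₹394,240

₹394,240 > ₹228,160, so the alternative floor tax is the binding amount.

₹394,240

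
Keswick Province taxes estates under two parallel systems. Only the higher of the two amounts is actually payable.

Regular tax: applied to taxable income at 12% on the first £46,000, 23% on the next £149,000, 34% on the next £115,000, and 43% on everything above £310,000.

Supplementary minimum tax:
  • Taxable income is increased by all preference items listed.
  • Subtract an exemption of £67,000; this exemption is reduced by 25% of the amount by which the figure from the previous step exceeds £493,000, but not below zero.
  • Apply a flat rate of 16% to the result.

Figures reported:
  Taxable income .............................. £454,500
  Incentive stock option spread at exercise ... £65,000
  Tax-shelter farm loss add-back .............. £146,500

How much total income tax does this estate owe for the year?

£141,025

Regular tax:
  £46,000 × 12% = £5,520
  £149,000 × 23% = £34,270
  £115,000 × 34% = £39,100
  £144,500 × 43% = £62,135
  → £141,025

Supplementary minimum tax:
  Adjusted income: £454,500 + £65,000 + £146,500 = £666,000
  Exemption: £67,000 − 25% × (£666,000 − £493,000) = £67,000 − £43,250 = £23,750
  Base: £666,000 − £23,750 = £642,250
  £642,250 × 16% = £102,760

£141,025 > £102,760, so the regular tax governs.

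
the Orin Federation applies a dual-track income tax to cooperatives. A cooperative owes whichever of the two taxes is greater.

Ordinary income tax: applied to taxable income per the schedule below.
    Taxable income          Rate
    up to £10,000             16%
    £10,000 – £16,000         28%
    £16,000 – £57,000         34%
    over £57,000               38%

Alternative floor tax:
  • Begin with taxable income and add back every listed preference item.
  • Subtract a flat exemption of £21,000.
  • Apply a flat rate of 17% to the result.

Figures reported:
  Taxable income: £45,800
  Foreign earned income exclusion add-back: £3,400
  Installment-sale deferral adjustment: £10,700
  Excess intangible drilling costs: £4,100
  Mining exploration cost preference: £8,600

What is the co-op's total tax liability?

Alternative floor tax:
  Adjusted income: £45,800 + £3,400 + £10,700 + £4,100 + £8,600 = £72,600
  Less exemption £21,000 → base £51,600
  £51,600 × 17% = £8,772

Ordinary income tax:
  £10,000 × 16% = £1,600
  £6,000 × 28% = £1,680
  £29,800 × 34% = £10,132
  → £13,412

£13,412 > £8,772, so the ordinary income tax governs.

£13,412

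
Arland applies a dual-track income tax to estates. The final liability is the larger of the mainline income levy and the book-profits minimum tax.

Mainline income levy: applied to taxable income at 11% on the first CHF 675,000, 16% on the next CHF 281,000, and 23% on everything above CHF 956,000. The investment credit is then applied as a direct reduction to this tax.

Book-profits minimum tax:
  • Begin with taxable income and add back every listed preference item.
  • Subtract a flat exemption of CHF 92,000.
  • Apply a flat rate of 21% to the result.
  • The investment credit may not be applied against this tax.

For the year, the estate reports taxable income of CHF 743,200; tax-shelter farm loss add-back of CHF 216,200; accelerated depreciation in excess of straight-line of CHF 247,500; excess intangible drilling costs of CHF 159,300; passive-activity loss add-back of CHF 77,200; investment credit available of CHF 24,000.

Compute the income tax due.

CHF 283,794

Book-profits minimum tax:
  Adjusted income: CHF 743,200 + CHF 216,200 + CHF 247,500 + CHF 159,300 + CHF 77,200 = CHF 1,443,400
  Less exemption CHF 92,000 → base CHF 1,351,400
  CHF 1,351,400 × 21% = CHF 283,794

Mainline income levy:
  CHF 675,000 × 11% = CHF 74,250
  CHF 68,200 × 16% = CHF 10,912
  → CHF 85,162
  Less investment credit CHF 24,000 → CHF 61,162

CHF 283,794 > CHF 61,162, so the book-profits minimum tax is the binding amount.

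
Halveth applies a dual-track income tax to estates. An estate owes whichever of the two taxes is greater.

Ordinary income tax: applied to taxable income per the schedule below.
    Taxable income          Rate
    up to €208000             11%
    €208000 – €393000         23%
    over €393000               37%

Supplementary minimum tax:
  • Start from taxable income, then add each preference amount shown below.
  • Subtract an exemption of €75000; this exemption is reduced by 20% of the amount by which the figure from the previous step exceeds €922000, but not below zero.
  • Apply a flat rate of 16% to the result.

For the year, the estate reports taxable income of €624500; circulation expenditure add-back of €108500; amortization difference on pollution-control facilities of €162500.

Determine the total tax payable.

Ordinary income tax:
  €208000 × 11% = €22880
  €185000 × 23% = €42550
  €231500 × 37% = €85655
  → €151085

Supplementary minimum tax:
  Adjusted income: €624500 + €108500 + €162500 = €895500
  Exemption: €895500 ≤ €922000, so full €75000 applies
  Base: €895500 − €75000 = €820500
  €820500 × 16% = €131280

€151085 > €131280, so the ordinary income tax governs.

€151085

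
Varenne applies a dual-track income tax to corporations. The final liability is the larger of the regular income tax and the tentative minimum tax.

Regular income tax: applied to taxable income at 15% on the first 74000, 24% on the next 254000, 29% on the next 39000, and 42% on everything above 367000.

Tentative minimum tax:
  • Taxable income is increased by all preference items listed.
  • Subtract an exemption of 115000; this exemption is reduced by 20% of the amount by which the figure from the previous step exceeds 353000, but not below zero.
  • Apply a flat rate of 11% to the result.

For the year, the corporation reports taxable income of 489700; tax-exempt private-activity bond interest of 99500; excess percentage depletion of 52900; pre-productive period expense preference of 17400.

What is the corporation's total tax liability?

134904

Tentative minimum tax:
  Adjusted income: 489700 + 99500 + 52900 + 17400 = 659500
  Exemption: 115000 − 20% × (659500 − 353000) = 115000 − 61300 = 53700
  Base: 659500 − 53700 = 605800
  605800 × 11% = 66638

Regular income tax:
  74000 × 15% = 11100
  254000 × 24% = 60960
  39000 × 29% = 11310
  122700 × 42% = 51534
  → 134904

134904 > 66638, so the regular income tax governs.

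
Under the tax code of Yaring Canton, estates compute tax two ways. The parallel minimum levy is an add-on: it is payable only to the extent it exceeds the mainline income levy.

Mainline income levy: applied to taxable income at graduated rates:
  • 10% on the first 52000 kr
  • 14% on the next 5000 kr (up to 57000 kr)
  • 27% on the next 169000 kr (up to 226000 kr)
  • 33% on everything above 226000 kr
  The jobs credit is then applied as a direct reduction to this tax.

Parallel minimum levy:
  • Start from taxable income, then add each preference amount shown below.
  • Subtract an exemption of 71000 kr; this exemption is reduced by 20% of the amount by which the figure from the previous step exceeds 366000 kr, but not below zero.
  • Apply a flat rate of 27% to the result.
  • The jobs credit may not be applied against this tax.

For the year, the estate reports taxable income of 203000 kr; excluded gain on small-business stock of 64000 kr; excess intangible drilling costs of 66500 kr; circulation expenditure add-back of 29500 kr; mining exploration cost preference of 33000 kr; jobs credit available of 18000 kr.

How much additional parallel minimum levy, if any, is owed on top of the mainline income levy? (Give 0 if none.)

Mainline income levy:
  52000 kr × 10% = 5200 kr
  5000 kr × 14% = 700 kr
  146000 kr × 27% = 39420 kr
  → 45320 kr
  Less jobs credit 18000 kr → 27320 kr

Parallel minimum levy:
  Adjusted income: 203000 kr + 64000 kr + 66500 kr + 29500 kr + 33000 kr = 396000 kr
  Exemption: 71000 kr − 20% × (396000 kr − 366000 kr) = 71000 kr − 6000 kr = 65000 kr
  Base: 396000 kr − 65000 kr = 331000 kr
  331000 kr × 27% = 89370 kr

Excess of parallel minimum levy over mainline income levy: 89370 kr − 27320 kr = 62050 kr.

62050 kr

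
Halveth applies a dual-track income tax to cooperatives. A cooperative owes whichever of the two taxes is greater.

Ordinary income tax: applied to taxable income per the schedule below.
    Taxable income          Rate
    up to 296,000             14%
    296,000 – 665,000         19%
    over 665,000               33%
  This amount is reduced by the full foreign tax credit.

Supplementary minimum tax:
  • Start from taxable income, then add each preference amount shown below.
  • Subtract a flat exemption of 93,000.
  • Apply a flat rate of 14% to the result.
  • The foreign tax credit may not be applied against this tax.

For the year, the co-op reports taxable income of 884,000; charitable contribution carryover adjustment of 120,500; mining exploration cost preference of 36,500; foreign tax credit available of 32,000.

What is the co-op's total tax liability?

151,820

Supplementary minimum tax:
  Adjusted income: 884,000 + 120,500 + 36,500 = 1,041,000
  Less exemption 93,000 → base 948,000
  948,000 × 14% = 132,720

Ordinary income tax:
  296,000 × 14% = 41,440
  369,000 × 19% = 70,110
  219,000 × 33% = 72,270
  → 183,820
  Less foreign tax credit 32,000 → 151,820

151,820 > 132,720, so the ordinary income tax governs.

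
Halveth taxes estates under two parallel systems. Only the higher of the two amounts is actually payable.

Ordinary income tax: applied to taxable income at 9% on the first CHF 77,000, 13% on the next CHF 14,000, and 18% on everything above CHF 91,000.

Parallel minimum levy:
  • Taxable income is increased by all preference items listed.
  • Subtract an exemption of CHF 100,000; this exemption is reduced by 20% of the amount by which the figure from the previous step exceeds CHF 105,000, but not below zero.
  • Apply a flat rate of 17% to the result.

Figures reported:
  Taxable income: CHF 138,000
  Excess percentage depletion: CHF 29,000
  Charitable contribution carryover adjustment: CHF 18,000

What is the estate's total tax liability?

Parallel minimum levy:
  Adjusted income: CHF 138,000 + CHF 29,000 + CHF 18,000 = CHF 185,000
  Exemption: CHF 100,000 − 20% × (CHF 185,000 − CHF 105,000) = CHF 100,000 − CHF 16,000 = CHF 84,000
  Base: CHF 185,000 − CHF 84,000 = CHF 101,000
  CHF 101,000 × 17% = CHF 17,170

Ordinary income tax:
  CHF 77,000 × 9% = CHF 6,930
  CHF 14,000 × 13% = CHF 1,820
  CHF 47,000 × 18% = CHF 8,460
  → CHF 17,210

CHF 17,210 > CHF 17,170, so the ordinary income tax governs.

CHF 17,210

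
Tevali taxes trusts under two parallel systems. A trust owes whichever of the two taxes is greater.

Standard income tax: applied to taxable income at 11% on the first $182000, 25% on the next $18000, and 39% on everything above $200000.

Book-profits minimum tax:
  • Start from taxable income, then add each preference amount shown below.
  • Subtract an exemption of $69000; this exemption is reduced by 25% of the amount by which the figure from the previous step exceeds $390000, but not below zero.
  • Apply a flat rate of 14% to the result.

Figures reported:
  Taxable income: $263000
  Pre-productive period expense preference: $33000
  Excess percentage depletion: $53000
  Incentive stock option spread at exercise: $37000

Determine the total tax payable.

Book-profits minimum tax:
  Adjusted income: $263000 + $33000 + $53000 + $37000 = $386000
  Exemption: $386000 ≤ $390000, so full $69000 applies
  Base: $386000 − $69000 = $317000
  $317000 × 14% = $44380

Standard income tax:
  $182000 × 11% = $20020
  $18000 × 25% = $4500
  $63000 × 39% = $24570
  → $49090

$49090 > $44380, so the standard income tax governs.

$49090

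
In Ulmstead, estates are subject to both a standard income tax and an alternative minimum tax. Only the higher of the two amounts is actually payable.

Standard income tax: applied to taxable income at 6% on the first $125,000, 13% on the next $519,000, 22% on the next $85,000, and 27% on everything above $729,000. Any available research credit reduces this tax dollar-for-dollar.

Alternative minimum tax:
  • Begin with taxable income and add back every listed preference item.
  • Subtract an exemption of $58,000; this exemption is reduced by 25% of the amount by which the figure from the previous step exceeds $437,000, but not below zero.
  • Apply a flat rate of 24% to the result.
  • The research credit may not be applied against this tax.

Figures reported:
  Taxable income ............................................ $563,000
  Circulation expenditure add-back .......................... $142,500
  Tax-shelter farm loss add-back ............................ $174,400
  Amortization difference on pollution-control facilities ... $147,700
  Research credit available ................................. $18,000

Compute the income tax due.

$246,624

Alternative minimum tax:
  Adjusted income: $563,000 + $142,500 + $174,400 + $147,700 = $1,027,600
  Exemption: 25% × ($1,027,600 − $437,000) = $147,650 ≥ $58,000, so the exemption is fully phased out
  Base: $1,027,600 − $0 = $1,027,600
  $1,027,600 × 24% = $246,624

Standard income tax:
  $125,000 × 6% = $7,500
  $438,000 × 13% = $56,940
  → $64,440
  Less research credit $18,000 → $46,440

$246,624 > $46,440, so the alternative minimum tax is the binding amount.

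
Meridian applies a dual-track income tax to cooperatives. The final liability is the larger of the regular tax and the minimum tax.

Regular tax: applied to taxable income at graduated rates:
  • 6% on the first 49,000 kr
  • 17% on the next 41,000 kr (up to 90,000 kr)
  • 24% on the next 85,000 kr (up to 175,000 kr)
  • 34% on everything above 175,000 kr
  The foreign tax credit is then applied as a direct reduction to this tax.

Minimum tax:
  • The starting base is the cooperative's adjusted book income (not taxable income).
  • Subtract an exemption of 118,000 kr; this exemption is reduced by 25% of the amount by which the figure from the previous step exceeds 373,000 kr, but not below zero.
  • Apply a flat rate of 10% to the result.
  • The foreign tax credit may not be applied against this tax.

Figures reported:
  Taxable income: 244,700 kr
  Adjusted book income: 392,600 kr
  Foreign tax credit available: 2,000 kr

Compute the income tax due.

52,008 kr

Regular tax:
  49,000 kr × 6% = 2,940 kr
  41,000 kr × 17% = 6,970 kr
  85,000 kr × 24% = 20,400 kr
  69,700 kr × 34% = 23,698 kr
  → 54,008 kr
  Less foreign tax credit 2,000 kr → 52,008 kr

Minimum tax:
  Base (adjusted book income): 392,600 kr
  Exemption: 118,000 kr − 25% × (392,600 kr − 373,000 kr) = 118,000 kr − 4,900 kr = 113,100 kr
  Base: 392,600 kr − 113,100 kr = 279,500 kr
  279,500 kr × 10% = 27,950 kr

52,008 kr > 27,950 kr, so the regular tax governs.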